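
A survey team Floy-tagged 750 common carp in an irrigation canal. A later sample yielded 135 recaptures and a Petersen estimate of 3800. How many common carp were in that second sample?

From N = M·C/R: C = N·R / M = 3800·135 / 750 = 513000 / 750 = 684.

C = 684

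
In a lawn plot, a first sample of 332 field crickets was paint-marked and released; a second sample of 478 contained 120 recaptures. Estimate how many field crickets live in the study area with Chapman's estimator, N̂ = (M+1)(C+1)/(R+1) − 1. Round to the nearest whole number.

N ≈ 1317

N̂ = (332+1)(478+1)/(120+1) − 1 = 333·479/121 − 1
= 159507/121 − 1 ≈ 1318.2 − 1 ≈ 1317.2 → 1317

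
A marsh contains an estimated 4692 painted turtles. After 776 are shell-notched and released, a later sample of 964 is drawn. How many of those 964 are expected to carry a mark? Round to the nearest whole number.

Expected recaptures E[R] = M·C / N.
E[R] = 776 × 964 / 4692 = 748064 / 4692 ≈ 159.4 → 159

expected recaptures ≈ 159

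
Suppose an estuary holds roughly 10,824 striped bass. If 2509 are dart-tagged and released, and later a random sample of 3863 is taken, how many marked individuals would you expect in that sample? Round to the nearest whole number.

Expected recaptures E[R] = M·C / N.
E[R] = 2509 × 3863 / 10824 = 9692267 / 10824 ≈ 895.4 → 895

expected recaptures ≈ 895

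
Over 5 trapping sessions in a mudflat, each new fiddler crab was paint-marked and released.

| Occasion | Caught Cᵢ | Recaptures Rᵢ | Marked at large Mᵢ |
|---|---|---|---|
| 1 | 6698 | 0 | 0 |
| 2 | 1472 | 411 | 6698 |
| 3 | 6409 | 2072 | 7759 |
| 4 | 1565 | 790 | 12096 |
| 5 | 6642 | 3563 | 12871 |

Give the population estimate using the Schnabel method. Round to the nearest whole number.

N ≈ 23,992

Σ MᵢCᵢ = 0·6698 + 6698·1472 + 7759·6409 + 12096·1565 + 12871·6642 = 0 + 9859456 + 49727431 + 18930240 + 85489182 = 164006309
Σ Rᵢ = 0 + 411 + 2072 + 790 + 3563 = 6836
N̂ = 164006309 / 6836 ≈ 23991.6 → 23992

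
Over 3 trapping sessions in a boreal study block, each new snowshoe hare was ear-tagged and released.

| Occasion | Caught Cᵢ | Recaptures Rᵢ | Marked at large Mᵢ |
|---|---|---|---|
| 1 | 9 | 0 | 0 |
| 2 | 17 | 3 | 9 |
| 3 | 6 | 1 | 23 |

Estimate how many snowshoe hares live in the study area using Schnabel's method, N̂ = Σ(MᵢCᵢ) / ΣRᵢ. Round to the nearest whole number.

N ≈ 73

Σ MᵢCᵢ = 0·9 + 9·17 + 23·6 = 0 + 153 + 138 = 291
Σ Rᵢ = 0 + 3 + 1 = 4
N̂ = 291 / 4 ≈ 72.8 → 73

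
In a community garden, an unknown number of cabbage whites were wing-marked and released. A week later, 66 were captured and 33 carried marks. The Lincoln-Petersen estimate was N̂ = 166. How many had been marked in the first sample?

From N = M·C/R: M = N·R / C = 166·33 / 66 = 5478 / 66 = 83.

M = 83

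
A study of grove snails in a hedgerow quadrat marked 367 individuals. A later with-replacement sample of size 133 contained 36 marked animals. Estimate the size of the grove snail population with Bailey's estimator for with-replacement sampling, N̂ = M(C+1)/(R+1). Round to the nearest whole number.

N̂ = 367·(133+1)/(36+1) = 367·134/37 = 49178/37 ≈ 1329.1 → 1329

N ≈ 1329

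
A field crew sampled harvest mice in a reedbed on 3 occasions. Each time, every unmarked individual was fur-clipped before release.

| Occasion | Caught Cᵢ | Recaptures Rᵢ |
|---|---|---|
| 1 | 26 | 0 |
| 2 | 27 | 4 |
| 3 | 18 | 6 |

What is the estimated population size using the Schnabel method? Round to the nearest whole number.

N ≈ 158

Marked at large before each occasion: Mᵢ = Σⱼ<ᵢ (Cⱼ − Rⱼ) → M1=0, M2=26, M3=49
Σ MᵢCᵢ = 0·26 + 26·27 + 49·18 = 0 + 702 + 882 = 1584
Σ Rᵢ = 0 + 4 + 6 = 10
N̂ = 1584 / 10 ≈ 158.4 → 158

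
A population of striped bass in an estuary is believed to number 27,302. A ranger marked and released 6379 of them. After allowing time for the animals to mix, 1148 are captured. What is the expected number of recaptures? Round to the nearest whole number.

expected recaptures ≈ 268

The marked fraction of the population is 6379/27302, so in a sample of 1148 expect C·(M/N) marked.
E[R] = 6379 × 1148 / 27302 = 7323092 / 27302 ≈ 268.2 → 268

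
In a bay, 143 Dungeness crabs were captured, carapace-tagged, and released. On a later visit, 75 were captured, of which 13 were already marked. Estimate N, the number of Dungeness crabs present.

Lincoln-Petersen assumes M/N = R/C, so N = M·C / R.
N = (143 × 75) / 13 = 10725 / 13 = 825

N = 825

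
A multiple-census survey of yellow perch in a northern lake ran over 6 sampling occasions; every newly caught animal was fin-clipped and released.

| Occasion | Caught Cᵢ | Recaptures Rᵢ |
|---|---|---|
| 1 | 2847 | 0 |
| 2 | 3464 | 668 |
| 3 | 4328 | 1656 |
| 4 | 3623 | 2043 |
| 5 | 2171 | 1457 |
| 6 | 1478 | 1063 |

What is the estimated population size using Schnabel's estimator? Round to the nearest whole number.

N ≈ 14,748

Marked at large before each occasion: Mᵢ = Σⱼ<ᵢ (Cⱼ − Rⱼ) → M1=0, M2=2847, M3=5643, M4=8315, M5=9895, M6=10609
Σ MᵢCᵢ = 0·2847 + 2847·3464 + 5643·4328 + 8315·3623 + 9895·2171 + 10609·1478 = 0 + 9862008 + 24422904 + 30125245 + 21482045 + 15680102 = 101572304
Σ Rᵢ = 0 + 668 + 1656 + 2043 + 1457 + 1063 = 6887
N̂ = 101572304 / 6887 ≈ 14748.4 → 14748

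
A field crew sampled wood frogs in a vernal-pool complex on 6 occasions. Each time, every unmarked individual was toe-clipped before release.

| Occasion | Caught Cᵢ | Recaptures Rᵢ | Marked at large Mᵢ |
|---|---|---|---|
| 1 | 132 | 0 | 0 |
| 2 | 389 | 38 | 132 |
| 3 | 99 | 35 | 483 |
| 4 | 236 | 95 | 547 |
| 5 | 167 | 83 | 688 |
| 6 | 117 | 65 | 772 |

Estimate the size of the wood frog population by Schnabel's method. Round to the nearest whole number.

N ≈ 1372

Σ MᵢCᵢ = 0·132 + 132·389 + 483·99 + 547·236 + 688·167 + 772·117 = 0 + 51348 + 47817 + 129092 + 114896 + 90324 = 433477
Σ Rᵢ = 0 + 38 + 35 + 95 + 83 + 65 = 316
N̂ = 433477 / 316 ≈ 1371.8 → 1372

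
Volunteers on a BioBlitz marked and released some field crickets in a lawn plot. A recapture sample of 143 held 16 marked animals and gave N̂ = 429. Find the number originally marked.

M = 48

From N = M·C/R: M = N·R / C = 429·16 / 143 = 6864 / 143 = 48.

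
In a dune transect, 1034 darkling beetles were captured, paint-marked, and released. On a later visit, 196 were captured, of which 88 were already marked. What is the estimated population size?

N = (1034 × 196) / 88 = 202664 / 88 = 2303

N = 2303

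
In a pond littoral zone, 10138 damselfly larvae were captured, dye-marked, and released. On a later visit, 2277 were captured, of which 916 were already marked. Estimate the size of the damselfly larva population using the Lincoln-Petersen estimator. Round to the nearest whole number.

N ≈ 25,201

N = (10138 × 2277) / 916 = 23084226 / 916 ≈ 25201.1 → 25201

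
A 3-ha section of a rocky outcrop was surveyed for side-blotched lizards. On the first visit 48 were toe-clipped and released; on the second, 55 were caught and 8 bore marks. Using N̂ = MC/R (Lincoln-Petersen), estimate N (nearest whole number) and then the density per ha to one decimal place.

density ≈ 110.0 side-blotched lizards per ha

N̂ = 48·55/8 = 2640/8 = 330
Density = N̂ / area = 330 / 3 = 110.0 per ha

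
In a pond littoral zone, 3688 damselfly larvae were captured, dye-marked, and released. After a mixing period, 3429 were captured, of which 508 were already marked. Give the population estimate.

N = (3688 × 3429) / 508 = 12646152 / 508 = 24894

N = 24,894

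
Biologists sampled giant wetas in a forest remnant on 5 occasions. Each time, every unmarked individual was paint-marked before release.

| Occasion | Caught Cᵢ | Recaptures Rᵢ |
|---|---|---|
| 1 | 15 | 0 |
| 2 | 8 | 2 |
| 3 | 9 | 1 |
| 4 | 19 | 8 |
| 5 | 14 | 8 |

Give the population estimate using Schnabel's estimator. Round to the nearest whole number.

Marked at large before each occasion: Mᵢ = Σⱼ<ᵢ (Cⱼ − Rⱼ) → M1=0, M2=15, M3=21, M4=29, M5=40
Σ MᵢCᵢ = 0·15 + 15·8 + 21·9 + 29·19 + 40·14 = 0 + 120 + 189 + 551 + 560 = 1420
Σ Rᵢ = 0 + 2 + 1 + 8 + 8 = 19
N̂ = 1420 / 19 ≈ 74.7 → 75

N ≈ 75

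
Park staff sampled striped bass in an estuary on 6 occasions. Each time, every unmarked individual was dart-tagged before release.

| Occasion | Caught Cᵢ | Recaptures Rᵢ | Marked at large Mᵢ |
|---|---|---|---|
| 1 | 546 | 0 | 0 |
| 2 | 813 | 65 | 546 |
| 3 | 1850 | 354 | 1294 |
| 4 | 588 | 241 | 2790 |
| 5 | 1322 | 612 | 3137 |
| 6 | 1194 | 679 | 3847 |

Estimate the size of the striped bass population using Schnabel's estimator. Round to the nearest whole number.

N ≈ 6775

Σ MᵢCᵢ = 0·546 + 546·813 + 1294·1850 + 2790·588 + 3137·1322 + 3847·1194 = 0 + 443898 + 2393900 + 1640520 + 4147114 + 4593318 = 13218750
Σ Rᵢ = 0 + 65 + 354 + 241 + 612 + 679 = 1951
N̂ = 13218750 / 1951 ≈ 6775.4 → 6775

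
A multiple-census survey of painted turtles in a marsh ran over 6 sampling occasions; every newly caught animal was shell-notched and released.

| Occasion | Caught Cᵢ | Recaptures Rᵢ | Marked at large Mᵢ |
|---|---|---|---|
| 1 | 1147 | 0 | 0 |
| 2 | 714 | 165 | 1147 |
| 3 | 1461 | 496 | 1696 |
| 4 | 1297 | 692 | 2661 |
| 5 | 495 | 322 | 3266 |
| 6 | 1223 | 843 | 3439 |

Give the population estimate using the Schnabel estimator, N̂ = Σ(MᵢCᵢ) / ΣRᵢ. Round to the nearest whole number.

N ≈ 4992

Σ MᵢCᵢ = 0·1147 + 1147·714 + 1696·1461 + 2661·1297 + 3266·495 + 3439·1223 = 0 + 818958 + 2477856 + 3451317 + 1616670 + 4205897 = 12570698
Σ Rᵢ = 0 + 165 + 496 + 692 + 322 + 843 = 2518
N̂ = 12570698 / 2518 ≈ 4992.3 → 4992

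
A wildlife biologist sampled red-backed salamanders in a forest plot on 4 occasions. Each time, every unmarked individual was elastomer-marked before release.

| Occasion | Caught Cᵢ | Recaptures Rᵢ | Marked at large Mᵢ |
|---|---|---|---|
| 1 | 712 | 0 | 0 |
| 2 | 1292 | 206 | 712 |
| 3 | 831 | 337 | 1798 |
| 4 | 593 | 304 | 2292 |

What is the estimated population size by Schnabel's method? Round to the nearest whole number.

Σ MᵢCᵢ = 0·712 + 712·1292 + 1798·831 + 2292·593 = 0 + 919904 + 1494138 + 1359156 = 3773198
Σ Rᵢ = 0 + 206 + 337 + 304 = 847
N̂ = 3773198 / 847 ≈ 4454.8 → 4455

N ≈ 4455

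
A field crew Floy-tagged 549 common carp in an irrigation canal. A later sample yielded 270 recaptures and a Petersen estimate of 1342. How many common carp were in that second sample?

From N = M·C/R: C = N·R / M = 1342·270 / 549 = 362340 / 549 = 660.

C = 660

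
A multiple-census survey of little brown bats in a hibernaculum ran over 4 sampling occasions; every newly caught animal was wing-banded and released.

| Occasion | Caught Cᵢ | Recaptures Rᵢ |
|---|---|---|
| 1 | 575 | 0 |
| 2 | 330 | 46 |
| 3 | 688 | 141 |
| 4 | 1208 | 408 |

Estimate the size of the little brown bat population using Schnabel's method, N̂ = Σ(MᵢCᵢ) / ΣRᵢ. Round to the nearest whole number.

N ≈ 4167

Marked at large before each occasion: Mᵢ = Σⱼ<ᵢ (Cⱼ − Rⱼ) → M1=0, M2=575, M3=859, M4=1406
Σ MᵢCᵢ = 0·575 + 575·330 + 859·688 + 1406·1208 = 0 + 189750 + 590992 + 1698448 = 2479190
Σ Rᵢ = 0 + 46 + 141 + 408 = 595
N̂ = 2479190 / 595 ≈ 4166.7 → 4167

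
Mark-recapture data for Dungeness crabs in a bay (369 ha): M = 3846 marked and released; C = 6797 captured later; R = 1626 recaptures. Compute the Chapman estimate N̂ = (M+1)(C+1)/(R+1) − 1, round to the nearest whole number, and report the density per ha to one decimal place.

density ≈ 43.6 Dungeness crabs per ha

N̂ = 3847·6798/1627 − 1 = 26151906/1627 − 1 ≈ 16072.7 → 16073
Density = N̂ / area = 16073 / 369 ≈ 43.56 → 43.6 per ha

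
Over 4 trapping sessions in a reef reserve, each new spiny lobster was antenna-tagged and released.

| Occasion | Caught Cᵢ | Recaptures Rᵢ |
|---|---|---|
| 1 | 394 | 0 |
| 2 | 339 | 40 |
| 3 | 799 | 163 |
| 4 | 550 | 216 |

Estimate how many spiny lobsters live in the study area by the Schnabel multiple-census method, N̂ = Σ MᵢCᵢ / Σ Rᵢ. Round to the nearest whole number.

Marked at large before each occasion: Mᵢ = Σⱼ<ᵢ (Cⱼ − Rⱼ) → M1=0, M2=394, M3=693, M4=1329
Σ MᵢCᵢ = 0·394 + 394·339 + 693·799 + 1329·550 = 0 + 133566 + 553707 + 730950 = 1418223
Σ Rᵢ = 0 + 40 + 163 + 216 = 419
N̂ = 1418223 / 419 ≈ 3384.8 → 3385

N ≈ 3385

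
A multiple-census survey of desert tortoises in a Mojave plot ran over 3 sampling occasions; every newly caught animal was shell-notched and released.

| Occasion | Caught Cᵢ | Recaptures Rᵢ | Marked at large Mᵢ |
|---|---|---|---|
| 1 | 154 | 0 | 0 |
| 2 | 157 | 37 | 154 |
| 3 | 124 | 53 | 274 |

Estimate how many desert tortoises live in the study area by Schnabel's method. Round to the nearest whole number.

Σ MᵢCᵢ = 0·154 + 154·157 + 274·124 = 0 + 24178 + 33976 = 58154
Σ Rᵢ = 0 + 37 + 53 = 90
N̂ = 58154 / 90 ≈ 646.2 → 646

N ≈ 646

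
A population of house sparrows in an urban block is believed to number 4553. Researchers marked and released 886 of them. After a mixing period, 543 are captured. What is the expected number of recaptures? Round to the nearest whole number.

Expected recaptures E[R] = M·C / N.
E[R] = 886 × 543 / 4553 = 481098 / 4553 ≈ 105.7 → 106

expected recaptures ≈ 106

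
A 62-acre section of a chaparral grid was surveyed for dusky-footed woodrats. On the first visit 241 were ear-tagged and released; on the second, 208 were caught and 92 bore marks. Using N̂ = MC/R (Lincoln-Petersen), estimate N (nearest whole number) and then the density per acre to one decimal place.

N̂ = 241·208/92 = 50128/92 ≈ 544.9 → 545
Density = N̂ / area = 545 / 62 ≈ 8.79 → 8.8 per acre

density ≈ 8.8 dusky-footed woodrats per acre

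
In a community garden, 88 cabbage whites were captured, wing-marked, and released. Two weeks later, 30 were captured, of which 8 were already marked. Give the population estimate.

Lincoln-Petersen assumes M/N = R/C, so N = M·C / R.
N = (88 × 30) / 8 = 2640 / 8 = 330

N = 330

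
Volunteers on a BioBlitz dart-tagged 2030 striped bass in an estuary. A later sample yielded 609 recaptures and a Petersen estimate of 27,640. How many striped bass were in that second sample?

From N = M·C/R: C = N·R / M = 27640·609 / 2030 = 16832760 / 2030 = 8292.

C = 8292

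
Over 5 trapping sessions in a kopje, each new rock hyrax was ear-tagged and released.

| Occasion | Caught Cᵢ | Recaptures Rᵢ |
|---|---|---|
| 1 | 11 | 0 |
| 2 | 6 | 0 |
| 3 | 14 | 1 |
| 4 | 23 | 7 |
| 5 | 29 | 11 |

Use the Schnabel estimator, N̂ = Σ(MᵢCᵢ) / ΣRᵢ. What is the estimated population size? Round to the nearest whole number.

Marked at large before each occasion: Mᵢ = Σⱼ<ᵢ (Cⱼ − Rⱼ) → M1=0, M2=11, M3=17, M4=30, M5=46
Σ MᵢCᵢ = 0·11 + 11·6 + 17·14 + 30·23 + 46·29 = 0 + 66 + 238 + 690 + 1334 = 2328
Σ Rᵢ = 0 + 0 + 1 + 7 + 11 = 19
N̂ = 2328 / 19 ≈ 122.5 → 123

N ≈ 123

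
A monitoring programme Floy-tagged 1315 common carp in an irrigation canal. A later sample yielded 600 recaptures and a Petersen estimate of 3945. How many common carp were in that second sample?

From N = M·C/R: C = N·R / M = 3945·600 / 1315 = 2367000 / 1315 = 1800.

C = 1800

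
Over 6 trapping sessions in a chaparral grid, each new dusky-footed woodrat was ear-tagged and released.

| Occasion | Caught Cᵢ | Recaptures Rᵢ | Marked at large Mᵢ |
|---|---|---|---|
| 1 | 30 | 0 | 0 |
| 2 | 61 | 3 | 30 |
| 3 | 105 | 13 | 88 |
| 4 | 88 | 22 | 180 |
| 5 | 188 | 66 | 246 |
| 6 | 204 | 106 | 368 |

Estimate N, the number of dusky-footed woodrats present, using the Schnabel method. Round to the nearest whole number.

Σ MᵢCᵢ = 0·30 + 30·61 + 88·105 + 180·88 + 246·188 + 368·204 = 0 + 1830 + 9240 + 15840 + 46248 + 75072 = 148230
Σ Rᵢ = 0 + 3 + 13 + 22 + 66 + 106 = 210
N̂ = 148230 / 210 ≈ 705.9 → 706

N ≈ 706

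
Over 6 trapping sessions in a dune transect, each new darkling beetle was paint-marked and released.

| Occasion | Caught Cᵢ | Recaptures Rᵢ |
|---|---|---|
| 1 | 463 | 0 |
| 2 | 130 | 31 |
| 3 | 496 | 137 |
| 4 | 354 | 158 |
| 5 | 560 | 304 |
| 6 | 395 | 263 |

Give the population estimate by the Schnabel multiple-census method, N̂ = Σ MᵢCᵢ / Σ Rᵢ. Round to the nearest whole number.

N ≈ 2052

Marked at large before each occasion: Mᵢ = Σⱼ<ᵢ (Cⱼ − Rⱼ) → M1=0, M2=463, M3=562, M4=921, M5=1117, M6=1373
Σ MᵢCᵢ = 0·463 + 463·130 + 562·496 + 921·354 + 1117·560 + 1373·395 = 0 + 60190 + 278752 + 326034 + 625520 + 542335 = 1832831
Σ Rᵢ = 0 + 31 + 137 + 158 + 304 + 263 = 893
N̂ = 1832831 / 893 ≈ 2052.4 → 2052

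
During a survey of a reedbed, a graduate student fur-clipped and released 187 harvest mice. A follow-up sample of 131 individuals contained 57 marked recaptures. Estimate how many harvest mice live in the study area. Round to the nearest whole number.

Lincoln-Petersen assumes M/N = R/C, so N = M·C / R.
N = (187 × 131) / 57 = 24497 / 57 ≈ 429.8 → 430

N ≈ 430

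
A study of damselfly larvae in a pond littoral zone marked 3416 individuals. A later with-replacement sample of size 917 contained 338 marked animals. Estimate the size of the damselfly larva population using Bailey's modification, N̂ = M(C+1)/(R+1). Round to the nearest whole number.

N̂ = 3416·(917+1)/(338+1) = 3416·918/339 = 3135888/339 ≈ 9250.4 → 9250

N ≈ 9250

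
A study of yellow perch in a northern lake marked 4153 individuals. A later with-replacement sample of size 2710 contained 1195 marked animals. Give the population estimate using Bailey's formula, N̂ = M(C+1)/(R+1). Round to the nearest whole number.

N ≈ 9414

N̂ = 4153·(2710+1)/(1195+1) = 4153·2711/1196 = 11258783/1196 ≈ 9413.7 → 9414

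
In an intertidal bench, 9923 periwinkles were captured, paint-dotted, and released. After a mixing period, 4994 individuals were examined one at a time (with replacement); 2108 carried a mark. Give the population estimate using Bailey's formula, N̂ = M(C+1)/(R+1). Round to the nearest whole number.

N̂ = 9923·(4994+1)/(2108+1) = 9923·4995/2109 = 49565385/2109 ≈ 23501.8 → 23502

N ≈ 23,502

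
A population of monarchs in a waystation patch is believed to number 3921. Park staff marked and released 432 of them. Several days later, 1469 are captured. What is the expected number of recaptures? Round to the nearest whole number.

expected recaptures ≈ 162

Expected recaptures E[R] = M·C / N.
E[R] = 432 × 1469 / 3921 = 634608 / 3921 ≈ 161.8 → 162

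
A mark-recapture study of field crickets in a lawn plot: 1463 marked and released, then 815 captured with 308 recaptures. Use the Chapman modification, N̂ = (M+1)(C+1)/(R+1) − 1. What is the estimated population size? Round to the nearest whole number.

N̂ = (1463+1)(815+1)/(308+1) − 1 = 1464·816/309 − 1
= 1194624/309 − 1 ≈ 3866.1 − 1 ≈ 3865.1 → 3865

N ≈ 3865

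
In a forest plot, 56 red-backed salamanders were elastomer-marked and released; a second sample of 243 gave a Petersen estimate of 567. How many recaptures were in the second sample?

From N = M·C/R: R = M·C / N = 56·243 / 567 = 13608 / 567 = 24.

R = 24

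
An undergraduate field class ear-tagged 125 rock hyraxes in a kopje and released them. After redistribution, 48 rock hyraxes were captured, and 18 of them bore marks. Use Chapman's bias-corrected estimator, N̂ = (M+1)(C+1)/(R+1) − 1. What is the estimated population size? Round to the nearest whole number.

N ≈ 324

N̂ = (125+1)(48+1)/(18+1) − 1 = 126·49/19 − 1
= 6174/19 − 1 ≈ 324.9 − 1 ≈ 323.9 → 324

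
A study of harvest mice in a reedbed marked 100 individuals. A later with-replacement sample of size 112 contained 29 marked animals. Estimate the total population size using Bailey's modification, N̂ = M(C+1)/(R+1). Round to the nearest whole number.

N̂ = 100·(112+1)/(29+1) = 100·113/30 = 11300/30 ≈ 376.7 → 377

N ≈ 377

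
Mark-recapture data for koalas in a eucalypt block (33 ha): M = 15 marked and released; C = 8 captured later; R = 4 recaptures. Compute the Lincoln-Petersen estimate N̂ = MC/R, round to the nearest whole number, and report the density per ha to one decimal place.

N̂ = 15·8/4 = 120/4 = 30
Density = N̂ / area = 30 / 33 ≈ 0.91 → 0.9 per ha

density ≈ 0.9 koalas per ha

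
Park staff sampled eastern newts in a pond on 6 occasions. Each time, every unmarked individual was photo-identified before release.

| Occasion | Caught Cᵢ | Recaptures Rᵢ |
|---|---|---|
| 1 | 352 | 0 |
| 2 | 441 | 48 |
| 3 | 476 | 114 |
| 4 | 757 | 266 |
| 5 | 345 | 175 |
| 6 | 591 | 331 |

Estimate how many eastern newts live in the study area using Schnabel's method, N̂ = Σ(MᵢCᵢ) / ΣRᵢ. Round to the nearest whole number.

N ≈ 3152

Marked at large before each occasion: Mᵢ = Σⱼ<ᵢ (Cⱼ − Rⱼ) → M1=0, M2=352, M3=745, M4=1107, M5=1598, M6=1768
Σ MᵢCᵢ = 0·352 + 352·441 + 745·476 + 1107·757 + 1598·345 + 1768·591 = 0 + 155232 + 354620 + 837999 + 551310 + 1044888 = 2944049
Σ Rᵢ = 0 + 48 + 114 + 266 + 175 + 331 = 934
N̂ = 2944049 / 934 ≈ 3152.1 → 3152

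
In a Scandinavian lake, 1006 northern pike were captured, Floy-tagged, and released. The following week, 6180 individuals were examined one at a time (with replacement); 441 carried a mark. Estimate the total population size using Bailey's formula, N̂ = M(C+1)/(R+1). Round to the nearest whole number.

N̂ = 1006·(6180+1)/(441+1) = 1006·6181/442 = 6218086/442 ≈ 14068.1 → 14068

N ≈ 14,068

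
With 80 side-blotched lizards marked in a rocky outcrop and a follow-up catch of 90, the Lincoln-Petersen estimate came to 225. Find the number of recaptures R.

From N = M·C/R: R = M·C / N = 80·90 / 225 = 7200 / 225 = 32.

R = 32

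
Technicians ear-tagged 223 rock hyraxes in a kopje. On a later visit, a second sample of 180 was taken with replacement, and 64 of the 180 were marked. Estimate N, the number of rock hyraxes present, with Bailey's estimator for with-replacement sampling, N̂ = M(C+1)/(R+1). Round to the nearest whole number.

N ≈ 621

N̂ = 223·(180+1)/(64+1) = 223·181/65 = 40363/65 ≈ 621.0 → 621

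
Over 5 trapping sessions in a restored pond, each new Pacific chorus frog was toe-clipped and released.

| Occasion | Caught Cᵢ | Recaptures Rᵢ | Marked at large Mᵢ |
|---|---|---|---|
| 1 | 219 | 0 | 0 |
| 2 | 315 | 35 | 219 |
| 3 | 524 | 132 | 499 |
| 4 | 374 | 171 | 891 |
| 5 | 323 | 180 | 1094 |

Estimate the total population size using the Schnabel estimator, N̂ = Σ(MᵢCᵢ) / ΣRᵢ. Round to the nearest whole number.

Σ MᵢCᵢ = 0·219 + 219·315 + 499·524 + 891·374 + 1094·323 = 0 + 68985 + 261476 + 333234 + 353362 = 1017057
Σ Rᵢ = 0 + 35 + 132 + 171 + 180 = 518
N̂ = 1017057 / 518 ≈ 1963.4 → 1963

N ≈ 1963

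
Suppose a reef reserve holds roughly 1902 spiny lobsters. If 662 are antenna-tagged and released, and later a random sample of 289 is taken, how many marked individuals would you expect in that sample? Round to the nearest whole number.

Expected recaptures E[R] = M·C / N.
E[R] = 662 × 289 / 1902 = 191318 / 1902 ≈ 100.6 → 101

expected recaptures ≈ 101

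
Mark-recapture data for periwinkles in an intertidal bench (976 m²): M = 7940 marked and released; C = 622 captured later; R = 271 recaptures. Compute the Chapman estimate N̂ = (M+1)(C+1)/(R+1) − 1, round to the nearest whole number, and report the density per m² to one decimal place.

density ≈ 18.6 periwinkles per m²

N̂ = 7941·623/272 − 1 = 4947243/272 − 1 ≈ 18187.4 → 18187
Density = N̂ / area = 18187 / 976 ≈ 18.63 → 18.6 per m²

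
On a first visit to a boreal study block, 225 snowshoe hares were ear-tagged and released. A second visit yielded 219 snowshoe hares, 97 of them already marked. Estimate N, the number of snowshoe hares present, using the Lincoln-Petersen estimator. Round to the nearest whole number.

Lincoln-Petersen assumes M/N = R/C, so N = M·C / R.
N = (225 × 219) / 97 = 49275 / 97 ≈ 508.0 → 508

N ≈ 508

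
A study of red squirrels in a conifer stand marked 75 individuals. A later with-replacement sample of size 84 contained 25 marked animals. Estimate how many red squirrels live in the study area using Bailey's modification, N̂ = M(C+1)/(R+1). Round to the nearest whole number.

N ≈ 245

N̂ = 75·(84+1)/(25+1) = 75·85/26 = 6375/26 ≈ 245.2 → 245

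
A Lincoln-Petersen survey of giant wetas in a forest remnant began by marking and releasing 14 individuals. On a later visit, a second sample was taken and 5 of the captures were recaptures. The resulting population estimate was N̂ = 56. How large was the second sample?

From N = M·C/R: C = N·R / M = 56·5 / 14 = 280 / 14 = 20.

C = 20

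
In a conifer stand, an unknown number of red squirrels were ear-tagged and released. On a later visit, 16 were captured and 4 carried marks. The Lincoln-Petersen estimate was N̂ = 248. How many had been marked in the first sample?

M = 62

From N = M·C/R: M = N·R / C = 248·4 / 16 = 992 / 16 = 62.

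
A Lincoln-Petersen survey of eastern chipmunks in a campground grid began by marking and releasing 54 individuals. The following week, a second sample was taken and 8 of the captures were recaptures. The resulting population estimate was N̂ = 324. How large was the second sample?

From N = M·C/R: C = N·R / M = 324·8 / 54 = 2592 / 54 = 48.

C = 48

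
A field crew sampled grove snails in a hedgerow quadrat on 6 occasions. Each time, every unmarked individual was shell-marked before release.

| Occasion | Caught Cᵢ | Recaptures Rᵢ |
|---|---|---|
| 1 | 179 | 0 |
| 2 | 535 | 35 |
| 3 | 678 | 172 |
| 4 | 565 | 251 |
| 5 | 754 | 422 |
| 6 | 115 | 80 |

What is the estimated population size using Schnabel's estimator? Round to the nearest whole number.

Marked at large before each occasion: Mᵢ = Σⱼ<ᵢ (Cⱼ − Rⱼ) → M1=0, M2=179, M3=679, M4=1185, M5=1499, M6=1831
Σ MᵢCᵢ = 0·179 + 179·535 + 679·678 + 1185·565 + 1499·754 + 1831·115 = 0 + 95765 + 460362 + 669525 + 1130246 + 210565 = 2566463
Σ Rᵢ = 0 + 35 + 172 + 251 + 422 + 80 = 960
N̂ = 2566463 / 960 ≈ 2673.4 → 2673

N ≈ 2673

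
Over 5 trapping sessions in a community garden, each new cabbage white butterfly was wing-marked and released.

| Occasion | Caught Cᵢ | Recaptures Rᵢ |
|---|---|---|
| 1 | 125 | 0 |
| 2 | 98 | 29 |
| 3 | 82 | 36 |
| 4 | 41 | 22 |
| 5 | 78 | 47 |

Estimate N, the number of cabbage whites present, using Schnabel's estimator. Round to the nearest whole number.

Marked at large before each occasion: Mᵢ = Σⱼ<ᵢ (Cⱼ − Rⱼ) → M1=0, M2=125, M3=194, M4=240, M5=259
Σ MᵢCᵢ = 0·125 + 125·98 + 194·82 + 240·41 + 259·78 = 0 + 12250 + 15908 + 9840 + 20202 = 58200
Σ Rᵢ = 0 + 29 + 36 + 22 + 47 = 134
N̂ = 58200 / 134 ≈ 434.3 → 434

N ≈ 434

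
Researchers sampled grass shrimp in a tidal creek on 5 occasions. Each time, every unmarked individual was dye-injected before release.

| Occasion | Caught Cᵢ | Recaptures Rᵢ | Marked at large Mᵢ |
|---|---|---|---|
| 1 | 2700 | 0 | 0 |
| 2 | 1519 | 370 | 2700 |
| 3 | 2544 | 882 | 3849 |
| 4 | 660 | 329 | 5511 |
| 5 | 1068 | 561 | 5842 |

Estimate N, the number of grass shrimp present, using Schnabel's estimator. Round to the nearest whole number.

Σ MᵢCᵢ = 0·2700 + 2700·1519 + 3849·2544 + 5511·660 + 5842·1068 = 0 + 4101300 + 9791856 + 3637260 + 6239256 = 23769672
Σ Rᵢ = 0 + 370 + 882 + 329 + 561 = 2142
N̂ = 23769672 / 2142 ≈ 11097.0 → 11097

N ≈ 11,097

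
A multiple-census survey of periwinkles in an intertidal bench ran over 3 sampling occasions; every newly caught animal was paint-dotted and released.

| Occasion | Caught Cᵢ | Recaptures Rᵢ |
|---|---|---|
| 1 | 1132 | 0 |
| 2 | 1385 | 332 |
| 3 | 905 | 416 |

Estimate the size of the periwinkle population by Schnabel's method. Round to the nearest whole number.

Marked at large before each occasion: Mᵢ = Σⱼ<ᵢ (Cⱼ − Rⱼ) → M1=0, M2=1132, M3=2185
Σ MᵢCᵢ = 0·1132 + 1132·1385 + 2185·905 = 0 + 1567820 + 1977425 = 3545245
Σ Rᵢ = 0 + 332 + 416 = 748
N̂ = 3545245 / 748 ≈ 4739.6 → 4740

N ≈ 4740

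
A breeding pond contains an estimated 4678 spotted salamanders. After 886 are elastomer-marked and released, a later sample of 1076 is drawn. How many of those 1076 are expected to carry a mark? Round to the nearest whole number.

expected recaptures ≈ 204

Expected recaptures E[R] = M·C / N.
E[R] = 886 × 1076 / 4678 = 953336 / 4678 ≈ 203.8 → 204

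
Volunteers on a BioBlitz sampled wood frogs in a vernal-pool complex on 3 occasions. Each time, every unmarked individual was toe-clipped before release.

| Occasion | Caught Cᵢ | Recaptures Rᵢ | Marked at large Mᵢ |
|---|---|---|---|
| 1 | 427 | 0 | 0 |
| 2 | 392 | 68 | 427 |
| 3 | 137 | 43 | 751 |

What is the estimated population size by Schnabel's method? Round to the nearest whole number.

Σ MᵢCᵢ = 0·427 + 427·392 + 751·137 = 0 + 167384 + 102887 = 270271
Σ Rᵢ = 0 + 68 + 43 = 111
N̂ = 270271 / 111 ≈ 2434.9 → 2435

N ≈ 2435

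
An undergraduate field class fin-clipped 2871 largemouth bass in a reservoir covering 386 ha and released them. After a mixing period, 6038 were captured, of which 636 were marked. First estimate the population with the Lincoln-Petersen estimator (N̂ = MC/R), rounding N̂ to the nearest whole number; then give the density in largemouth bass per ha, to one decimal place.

N̂ = 2871·6038/636 = 17335098/636 ≈ 27256.4 → 27256
Density = N̂ / area = 27256 / 386 ≈ 70.61 → 70.6 per ha

density ≈ 70.6 largemouth bass per ha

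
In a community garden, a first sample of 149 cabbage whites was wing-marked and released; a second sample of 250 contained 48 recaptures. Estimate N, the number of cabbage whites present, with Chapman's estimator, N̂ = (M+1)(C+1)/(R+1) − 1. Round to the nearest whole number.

N ≈ 767

N̂ = (149+1)(250+1)/(48+1) − 1 = 150·251/49 − 1
= 37650/49 − 1 ≈ 768.4 − 1 ≈ 767.4 → 767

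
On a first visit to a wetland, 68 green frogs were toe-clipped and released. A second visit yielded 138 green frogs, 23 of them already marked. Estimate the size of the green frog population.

N = (68 × 138) / 23 = 9384 / 23 = 408

N = 408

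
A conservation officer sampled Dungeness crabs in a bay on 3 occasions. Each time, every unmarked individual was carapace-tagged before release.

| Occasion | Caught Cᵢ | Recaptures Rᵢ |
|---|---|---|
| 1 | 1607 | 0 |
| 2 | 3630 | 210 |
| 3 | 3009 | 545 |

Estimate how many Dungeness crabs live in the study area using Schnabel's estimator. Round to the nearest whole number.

Marked at large before each occasion: Mᵢ = Σⱼ<ᵢ (Cⱼ − Rⱼ) → M1=0, M2=1607, M3=5027
Σ MᵢCᵢ = 0·1607 + 1607·3630 + 5027·3009 = 0 + 5833410 + 15126243 = 20959653
Σ Rᵢ = 0 + 210 + 545 = 755
N̂ = 20959653 / 755 ≈ 27761.1 → 27761

N ≈ 27,761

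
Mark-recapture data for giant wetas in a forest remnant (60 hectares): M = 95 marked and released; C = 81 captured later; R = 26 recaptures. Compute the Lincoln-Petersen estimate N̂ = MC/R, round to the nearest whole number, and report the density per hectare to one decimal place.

N̂ = 95·81/26 = 7695/26 ≈ 296.0 → 296
Density = N̂ / area = 296 / 60 ≈ 4.93 → 4.9 per hectare

density ≈ 4.9 giant wetas per hectare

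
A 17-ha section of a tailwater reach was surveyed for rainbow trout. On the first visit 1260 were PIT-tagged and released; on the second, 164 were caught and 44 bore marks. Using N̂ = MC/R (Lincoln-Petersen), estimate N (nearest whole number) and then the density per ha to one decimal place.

density ≈ 276.2 rainbow trout per ha

N̂ = 1260·164/44 = 206640/44 ≈ 4696.4 → 4696
Density = N̂ / area = 4696 / 17 ≈ 276.24 → 276.2 per ha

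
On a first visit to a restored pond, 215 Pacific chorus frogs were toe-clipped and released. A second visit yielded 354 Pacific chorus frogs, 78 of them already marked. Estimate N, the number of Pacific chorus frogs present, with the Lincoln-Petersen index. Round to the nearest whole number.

N ≈ 976

N = (215 × 354) / 78 = 76110 / 78 ≈ 975.8 → 976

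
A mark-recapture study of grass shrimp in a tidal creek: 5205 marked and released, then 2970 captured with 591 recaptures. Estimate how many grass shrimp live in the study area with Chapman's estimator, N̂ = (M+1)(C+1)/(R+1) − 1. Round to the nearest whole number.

N ≈ 26,126

N̂ = (5205+1)(2970+1)/(591+1) − 1 = 5206·2971/592 − 1
= 15467026/592 − 1 ≈ 26126.7 − 1 ≈ 26125.7 → 26126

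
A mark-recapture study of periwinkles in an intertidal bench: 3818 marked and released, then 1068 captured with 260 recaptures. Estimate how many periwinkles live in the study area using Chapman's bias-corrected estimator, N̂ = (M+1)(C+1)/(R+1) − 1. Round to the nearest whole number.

N̂ = (3818+1)(1068+1)/(260+1) − 1 = 3819·1069/261 − 1
= 4082511/261 − 1 ≈ 15641.8 − 1 ≈ 15640.8 → 15641

N ≈ 15,641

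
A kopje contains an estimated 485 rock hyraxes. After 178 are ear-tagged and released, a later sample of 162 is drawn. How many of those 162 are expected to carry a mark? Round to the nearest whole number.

Expected recaptures E[R] = M·C / N.
E[R] = 178 × 162 / 485 = 28836 / 485 ≈ 59.46 → 59

expected recaptures ≈ 59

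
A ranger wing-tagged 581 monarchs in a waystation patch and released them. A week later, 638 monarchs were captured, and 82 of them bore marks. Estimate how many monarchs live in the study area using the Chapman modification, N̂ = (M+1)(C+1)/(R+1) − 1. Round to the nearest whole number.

N̂ = (581+1)(638+1)/(82+1) − 1 = 582·639/83 − 1
= 371898/83 − 1 ≈ 4480.7 − 1 ≈ 4479.7 → 4480

N ≈ 4480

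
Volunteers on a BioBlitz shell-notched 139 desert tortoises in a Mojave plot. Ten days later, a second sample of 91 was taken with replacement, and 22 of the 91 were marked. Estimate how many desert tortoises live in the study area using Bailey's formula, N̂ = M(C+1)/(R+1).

N = 556

N̂ = 139·(91+1)/(22+1) = 139·92/23 = 12788/23 = 556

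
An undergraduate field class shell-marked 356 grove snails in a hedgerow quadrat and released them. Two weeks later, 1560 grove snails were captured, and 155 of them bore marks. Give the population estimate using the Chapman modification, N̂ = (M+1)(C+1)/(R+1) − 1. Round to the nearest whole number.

N̂ = (356+1)(1560+1)/(155+1) − 1 = 357·1561/156 − 1
= 557277/156 − 1 ≈ 3572.3 − 1 ≈ 3571.3 → 3571

N ≈ 3571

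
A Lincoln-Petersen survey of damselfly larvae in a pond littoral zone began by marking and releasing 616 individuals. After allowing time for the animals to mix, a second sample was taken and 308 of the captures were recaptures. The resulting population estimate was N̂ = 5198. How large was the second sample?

From N = M·C/R: C = N·R / M = 5198·308 / 616 = 1600984 / 616 = 2599.

C = 2599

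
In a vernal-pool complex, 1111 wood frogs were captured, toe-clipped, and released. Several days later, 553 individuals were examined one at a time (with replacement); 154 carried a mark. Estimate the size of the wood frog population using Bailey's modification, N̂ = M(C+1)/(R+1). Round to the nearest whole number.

N̂ = 1111·(553+1)/(154+1) = 1111·554/155 = 615494/155 ≈ 3970.9 → 3971

N ≈ 3971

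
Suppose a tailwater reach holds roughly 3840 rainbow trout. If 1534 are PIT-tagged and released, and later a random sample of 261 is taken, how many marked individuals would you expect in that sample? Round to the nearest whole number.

expected recaptures ≈ 104

Expected recaptures E[R] = M·C / N.
E[R] = 1534 × 261 / 3840 = 400374 / 3840 ≈ 104.3 → 104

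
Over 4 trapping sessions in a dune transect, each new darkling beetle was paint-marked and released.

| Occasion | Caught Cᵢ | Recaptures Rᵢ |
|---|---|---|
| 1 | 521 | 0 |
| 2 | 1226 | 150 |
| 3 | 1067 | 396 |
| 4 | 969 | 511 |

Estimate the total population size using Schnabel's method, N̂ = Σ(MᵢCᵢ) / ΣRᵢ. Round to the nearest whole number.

N ≈ 4296

Marked at large before each occasion: Mᵢ = Σⱼ<ᵢ (Cⱼ − Rⱼ) → M1=0, M2=521, M3=1597, M4=2268
Σ MᵢCᵢ = 0·521 + 521·1226 + 1597·1067 + 2268·969 = 0 + 638746 + 1703999 + 2197692 = 4540437
Σ Rᵢ = 0 + 150 + 396 + 511 = 1057
N̂ = 4540437 / 1057 ≈ 4295.6 → 4296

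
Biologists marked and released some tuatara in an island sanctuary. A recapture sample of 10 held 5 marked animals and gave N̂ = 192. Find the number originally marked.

M = 96

From N = M·C/R: M = N·R / C = 192·5 / 10 = 960 / 10 = 96.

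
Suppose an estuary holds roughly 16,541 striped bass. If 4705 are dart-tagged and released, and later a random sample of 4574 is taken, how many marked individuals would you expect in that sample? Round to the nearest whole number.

Expected recaptures E[R] = M·C / N.
E[R] = 4705 × 4574 / 16541 = 21520670 / 16541 ≈ 1301.1 → 1301

expected recaptures ≈ 1301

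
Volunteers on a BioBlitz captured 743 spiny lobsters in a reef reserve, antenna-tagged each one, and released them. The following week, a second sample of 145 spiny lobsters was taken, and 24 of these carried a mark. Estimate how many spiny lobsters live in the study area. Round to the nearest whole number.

The marked fraction in the recapture sample should equal the marked fraction in the population: 24/145 = 743/N.
N = (743 × 145) / 24 = 107735 / 24 ≈ 4489.0 → 4489

N ≈ 4489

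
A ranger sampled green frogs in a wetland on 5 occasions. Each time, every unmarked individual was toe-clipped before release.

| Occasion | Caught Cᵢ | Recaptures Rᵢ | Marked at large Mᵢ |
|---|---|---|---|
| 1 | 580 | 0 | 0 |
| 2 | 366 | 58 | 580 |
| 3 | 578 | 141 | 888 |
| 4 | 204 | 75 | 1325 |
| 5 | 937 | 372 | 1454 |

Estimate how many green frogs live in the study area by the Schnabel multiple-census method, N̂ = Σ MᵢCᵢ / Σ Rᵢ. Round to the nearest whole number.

N ≈ 3651

Σ MᵢCᵢ = 0·580 + 580·366 + 888·578 + 1325·204 + 1454·937 = 0 + 212280 + 513264 + 270300 + 1362398 = 2358242
Σ Rᵢ = 0 + 58 + 141 + 75 + 372 = 646
N̂ = 2358242 / 646 ≈ 3650.5 → 3651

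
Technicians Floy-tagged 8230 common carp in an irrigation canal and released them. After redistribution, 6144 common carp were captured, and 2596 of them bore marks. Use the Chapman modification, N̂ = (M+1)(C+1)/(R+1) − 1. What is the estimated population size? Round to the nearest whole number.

N̂ = (8230+1)(6144+1)/(2596+1) − 1 = 8231·6145/2597 − 1
= 50579495/2597 − 1 ≈ 19476.1 − 1 ≈ 19475.1 → 19475

N ≈ 19,475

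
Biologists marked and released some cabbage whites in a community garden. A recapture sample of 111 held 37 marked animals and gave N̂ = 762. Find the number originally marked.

From N = M·C/R: M = N·R / C = 762·37 / 111 = 28194 / 111 = 254.

M = 254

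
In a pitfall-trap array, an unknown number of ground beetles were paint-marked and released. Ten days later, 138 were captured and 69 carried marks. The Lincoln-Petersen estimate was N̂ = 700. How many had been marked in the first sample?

M = 350

From N = M·C/R: M = N·R / C = 700·69 / 138 = 48300 / 138 = 350.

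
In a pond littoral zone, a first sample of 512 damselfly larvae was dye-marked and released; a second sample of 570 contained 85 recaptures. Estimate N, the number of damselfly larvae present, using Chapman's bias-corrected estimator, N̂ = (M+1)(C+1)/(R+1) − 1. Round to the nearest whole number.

N̂ = (512+1)(570+1)/(85+1) − 1 = 513·571/86 − 1
= 292923/86 − 1 ≈ 3406.1 − 1 ≈ 3405.1 → 3405

N ≈ 3405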